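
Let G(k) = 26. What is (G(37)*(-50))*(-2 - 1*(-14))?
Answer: -15600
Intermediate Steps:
(G(37)*(-50))*(-2 - 1*(-14)) = (26*(-50))*(-2 - 1*(-14)) = -1300*(-2 + 14) = -1300*12 = -15600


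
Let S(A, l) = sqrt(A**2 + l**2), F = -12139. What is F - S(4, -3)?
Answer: -12144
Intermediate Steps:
F - S(4, -3) = -12139 - sqrt(4**2 + (-3)**2) = -12139 - sqrt(16 + 9) = -12139 - sqrt(25) = -12139 - 1*5 = -12139 - 5 = -12144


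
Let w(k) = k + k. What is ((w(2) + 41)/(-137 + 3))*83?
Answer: -3735/134 ≈ -27.873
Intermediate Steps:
w(k) = 2*k
((w(2) + 41)/(-137 + 3))*83 = ((2*2 + 41)/(-137 + 3))*83 = ((4 + 41)/(-134))*83 = (45*(-1/134))*83 = -45/134*83 = -3735/134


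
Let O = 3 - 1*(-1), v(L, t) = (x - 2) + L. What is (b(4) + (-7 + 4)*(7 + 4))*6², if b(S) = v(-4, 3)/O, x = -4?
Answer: -1278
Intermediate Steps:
v(L, t) = -6 + L (v(L, t) = (-4 - 2) + L = -6 + L)
O = 4 (O = 3 + 1 = 4)
b(S) = -5/2 (b(S) = (-6 - 4)/4 = -10*¼ = -5/2)
(b(4) + (-7 + 4)*(7 + 4))*6² = (-5/2 + (-7 + 4)*(7 + 4))*6² = (-5/2 - 3*11)*36 = (-5/2 - 33)*36 = -71/2*36 = -1278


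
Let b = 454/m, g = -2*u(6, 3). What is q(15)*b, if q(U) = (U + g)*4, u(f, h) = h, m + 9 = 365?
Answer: 4086/89 ≈ 45.910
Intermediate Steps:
m = 356 (m = -9 + 365 = 356)
g = -6 (g = -2*3 = -6)
b = 227/178 (b = 454/356 = 454*(1/356) = 227/178 ≈ 1.2753)
q(U) = -24 + 4*U (q(U) = (U - 6)*4 = (-6 + U)*4 = -24 + 4*U)
q(15)*b = (-24 + 4*15)*(227/178) = (-24 + 60)*(227/178) = 36*(227/178) = 4086/89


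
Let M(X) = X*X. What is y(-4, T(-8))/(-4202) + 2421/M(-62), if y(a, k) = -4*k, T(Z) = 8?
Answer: 5148025/8076244 ≈ 0.63743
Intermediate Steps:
M(X) = X**2
y(-4, T(-8))/(-4202) + 2421/M(-62) = -4*8/(-4202) + 2421/((-62)**2) = -32*(-1/4202) + 2421/3844 = 16/2101 + 2421*(1/3844) = 16/2101 + 2421/3844 = 5148025/8076244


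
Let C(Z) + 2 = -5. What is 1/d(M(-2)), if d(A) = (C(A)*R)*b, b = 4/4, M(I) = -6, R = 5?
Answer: -1/35 ≈ -0.028571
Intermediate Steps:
C(Z) = -7 (C(Z) = -2 - 5 = -7)
b = 1 (b = 4*(¼) = 1)
d(A) = -35 (d(A) = -7*5*1 = -35*1 = -35)
1/d(M(-2)) = 1/(-35) = -1/35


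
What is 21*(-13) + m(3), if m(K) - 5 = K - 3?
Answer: -268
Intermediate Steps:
m(K) = 2 + K (m(K) = 5 + (K - 3) = 5 + (-3 + K) = 2 + K)
21*(-13) + m(3) = 21*(-13) + (2 + 3) = -273 + 5 = -268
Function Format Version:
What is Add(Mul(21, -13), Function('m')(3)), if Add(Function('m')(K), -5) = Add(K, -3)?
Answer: -268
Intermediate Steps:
Function('m')(K) = Add(2, K) (Function('m')(K) = Add(5, Add(K, -3)) = Add(5, Add(-3, K)) = Add(2, K))
Add(Mul(21, -13), Function('m')(3)) = Add(Mul(21, -13), Add(2, 3)) = Add(-273, 5) = -268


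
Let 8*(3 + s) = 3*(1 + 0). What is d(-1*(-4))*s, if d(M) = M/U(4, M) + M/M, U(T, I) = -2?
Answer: 21/8 ≈ 2.6250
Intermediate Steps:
s = -21/8 (s = -3 + (3*(1 + 0))/8 = -3 + (3*1)/8 = -3 + (1/8)*3 = -3 + 3/8 = -21/8 ≈ -2.6250)
d(M) = 1 - M/2 (d(M) = M/(-2) + M/M = M*(-1/2) + 1 = -M/2 + 1 = 1 - M/2)
d(-1*(-4))*s = (1 - (-1)*(-4)/2)*(-21/8) = (1 - 1/2*4)*(-21/8) = (1 - 2)*(-21/8) = -1*(-21/8) = 21/8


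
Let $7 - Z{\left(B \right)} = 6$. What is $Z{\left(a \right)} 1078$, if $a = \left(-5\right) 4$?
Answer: $1078$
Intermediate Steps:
$a = -20$
$Z{\left(B \right)} = 1$ ($Z{\left(B \right)} = 7 - 6 = 1$)
$Z{\left(a \right)} 1078 = 1 \cdot 1078 = 1078$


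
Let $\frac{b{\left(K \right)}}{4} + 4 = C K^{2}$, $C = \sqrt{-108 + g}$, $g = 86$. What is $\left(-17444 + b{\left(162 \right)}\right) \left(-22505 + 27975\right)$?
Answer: $-95506200 + 574218720 i \sqrt{22} \approx -9.5506 \cdot 10^{7} + 2.6933 \cdot 10^{9} i$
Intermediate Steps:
$C = i \sqrt{22}$ ($C = \sqrt{-108 + 86} = \sqrt{-22} = i \sqrt{22} \approx 4.6904 i$)
$b{\left(K \right)} = -16 + 4 i \sqrt{22} K^{2}$
$\left(-17444 + b{\left(162 \right)}\right) \left(-22505 + 27975\right) = \left(-17444 - \left(16 - 4 i \sqrt{22} \cdot 162^{2}\right)\right) \left(-22505 + 27975\right) = \left(-17444 - \left(16 - 4 i \sqrt{22} \cdot 26244\right)\right) 5470 = \left(-17444 - \left(16 - 104976 i \sqrt{22}\right)\right) 5470 = \left(-17460 + 104976 i \sqrt{22}\right) 5470 = -95506200 + 574218720 i \sqrt{22}$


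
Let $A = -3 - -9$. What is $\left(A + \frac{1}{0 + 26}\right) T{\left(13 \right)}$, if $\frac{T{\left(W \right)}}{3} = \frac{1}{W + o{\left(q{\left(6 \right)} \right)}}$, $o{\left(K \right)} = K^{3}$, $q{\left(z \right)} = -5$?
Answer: $- \frac{471}{2912} \approx -0.16174$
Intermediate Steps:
$T{\left(W \right)} = \frac{3}{-125 + W}$ ($T{\left(W \right)} = \frac{3}{W + \left(-5\right)^{3}} = \frac{3}{W - 125} = \frac{3}{-125 + W}$)
$A = 6$ ($A = -3 + 9 = 6$)
$\left(A + \frac{1}{0 + 26}\right) T{\left(13 \right)} = \left(6 + \frac{1}{0 + 26}\right) \frac{3}{-125 + 13} = \left(6 + \frac{1}{26}\right) \frac{3}{-112} = \left(6 + \frac{1}{26}\right) 3 \left(- \frac{1}{112}\right) = \frac{157}{26} \left(- \frac{3}{112}\right) = - \frac{471}{2912}$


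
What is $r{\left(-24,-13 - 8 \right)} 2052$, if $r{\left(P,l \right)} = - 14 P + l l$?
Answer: $1594404$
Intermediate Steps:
$r{\left(P,l \right)} = l^{2} - 14 P$ ($r{\left(P,l \right)} = - 14 P + l^{2} = l^{2} - 14 P$)
$r{\left(-24,-13 - 8 \right)} 2052 = \left(\left(-13 - 8\right)^{2} - -336\right) 2052 = \left(\left(-13 - 8\right)^{2} + 336\right) 2052 = \left(\left(-21\right)^{2} + 336\right) 2052 = \left(441 + 336\right) 2052 = 777 \cdot 2052 = 1594404$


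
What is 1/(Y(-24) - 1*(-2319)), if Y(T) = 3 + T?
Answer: 1/2298 ≈ 0.00043516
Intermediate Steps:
1/(Y(-24) - 1*(-2319)) = 1/((3 - 24) - 1*(-2319)) = 1/(-21 + 2319) = 1/2298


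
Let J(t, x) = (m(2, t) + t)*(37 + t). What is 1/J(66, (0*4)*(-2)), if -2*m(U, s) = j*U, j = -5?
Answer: 1/7313 ≈ 0.00013674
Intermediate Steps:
m(U, s) = 5*U/2 (m(U, s) = -(-5)*U/2 = 5*U/2)
J(t, x) = (5 + t)*(37 + t) (J(t, x) = ((5/2)*2 + t)*(37 + t) = (5 + t)*(37 + t))
1/J(66, (0*4)*(-2)) = 1/(185 + 66² + 42*66) = 1/(185 + 4356 + 2772) = 1/7313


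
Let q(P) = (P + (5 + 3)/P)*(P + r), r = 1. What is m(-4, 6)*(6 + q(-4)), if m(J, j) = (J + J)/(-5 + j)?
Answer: -192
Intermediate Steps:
q(P) = (1 + P)*(P + 8/P) (q(P) = (P + (5 + 3)/P)*(P + 1) = (P + 8/P)*(1 + P) = (1 + P)*(P + 8/P))
m(J, j) = 2*J/(-5 + j) (m(J, j) = (2*J)/(-5 + j) = 2*J/(-5 + j))
m(-4, 6)*(6 + q(-4)) = (2*(-4)/(-5 + 6))*(6 + (8 - 4 + (-4)² + 8/(-4))) = (2*(-4)/1)*(6 + (8 - 4 + 16 + 8*(-¼))) = (2*(-4)*1)*(6 + (8 - 4 + 16 - 2)) = -8*(6 + 18) = -8*24 = -192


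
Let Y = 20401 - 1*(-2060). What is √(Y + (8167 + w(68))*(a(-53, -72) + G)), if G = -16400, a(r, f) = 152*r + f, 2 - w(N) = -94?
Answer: I*√202652403 ≈ 14236.0*I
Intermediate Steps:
w(N) = 96 (w(N) = 2 - 1*(-94) = 2 + 94 = 96)
a(r, f) = f + 152*r
Y = 22461 (Y = 20401 + 2060 = 22461)
√(Y + (8167 + w(68))*(a(-53, -72) + G)) = √(22461 + (8167 + 96)*((-72 + 152*(-53)) - 16400)) = √(22461 + 8263*((-72 - 8056) - 16400)) = √(22461 + 8263*(-8128 - 16400)) = √(22461 + 8263*(-24528)) = √(22461 - 202674864) = √(-202652403) = I*√202652403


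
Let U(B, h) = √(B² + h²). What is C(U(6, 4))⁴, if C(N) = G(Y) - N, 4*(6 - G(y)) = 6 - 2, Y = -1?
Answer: 11129 - 3080*√13 ≈ 23.902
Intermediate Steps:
G(y) = 5 (G(y) = 6 - (6 - 2)/4 = 6 - ¼*4 = 6 - 1 = 5)
C(N) = 5 - N
C(U(6, 4))⁴ = (5 - √(6² + 4²))⁴ = (5 - √(36 + 16))⁴ = (5 - √52)⁴ = (5 - 2*√13)⁴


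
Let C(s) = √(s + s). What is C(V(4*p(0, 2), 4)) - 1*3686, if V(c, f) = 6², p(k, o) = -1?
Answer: -3686 + 6*√2 ≈ -3677.5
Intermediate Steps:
V(c, f) = 36
C(s) = √2*√s (C(s) = √(2*s) = √2*√s)
C(V(4*p(0, 2), 4)) - 1*3686 = √2*√36 - 1*3686 = √2*6 - 3686 = 6*√2 - 3686 = -3686 + 6*√2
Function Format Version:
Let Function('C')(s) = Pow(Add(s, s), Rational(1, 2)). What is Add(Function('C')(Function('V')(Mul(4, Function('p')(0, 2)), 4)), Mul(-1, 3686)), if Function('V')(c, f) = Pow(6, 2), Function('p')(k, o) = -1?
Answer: Add(-3686, Mul(6, Pow(2, Rational(1, 2)))) ≈ -3677.5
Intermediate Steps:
Function('V')(c, f) = 36
Function('C')(s) = Mul(Pow(2, Rational(1, 2)), Pow(s, Rational(1, 2))) (Function('C')(s) = Pow(Mul(2, s), Rational(1, 2)) = Mul(Pow(2, Rational(1, 2)), Pow(s, Rational(1, 2))))
Add(Function('C')(Function('V')(Mul(4, Function('p')(0, 2)), 4)), Mul(-1, 3686)) = Add(Mul(Pow(2, Rational(1, 2)), Pow(36, Rational(1, 2))), Mul(-1, 3686)) = Add(Mul(Pow(2, Rational(1, 2)), 6), -3686) = Add(Mul(6, Pow(2, Rational(1, 2))), -3686) = Add(-3686, Mul(6, Pow(2, Rational(1, 2))))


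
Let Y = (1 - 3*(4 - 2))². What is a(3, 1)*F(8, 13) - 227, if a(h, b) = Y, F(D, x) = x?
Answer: 98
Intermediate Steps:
Y = 25 (Y = (1 - 3*2)² = (1 - 6)² = (-5)² = 25)
a(h, b) = 25
a(3, 1)*F(8, 13) - 227 = 25*13 - 227 = 325 - 227 = 98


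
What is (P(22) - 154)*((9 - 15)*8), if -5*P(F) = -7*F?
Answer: 29568/5 ≈ 5913.6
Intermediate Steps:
P(F) = 7*F/5 (P(F) = -(-7)*F/5 = 7*F/5)
(P(22) - 154)*((9 - 15)*8) = ((7/5)*22 - 154)*((9 - 15)*8) = (154/5 - 154)*(-6*8) = -616/5*(-48) = 29568/5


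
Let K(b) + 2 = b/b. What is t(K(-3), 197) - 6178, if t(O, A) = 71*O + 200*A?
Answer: 33151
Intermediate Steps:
K(b) = -1 (K(b) = -2 + b/b = -2 + 1 = -1)
t(K(-3), 197) - 6178 = (71*(-1) + 200*197) - 6178 = (-71 + 39400) - 6178 = 39329 - 6178 = 33151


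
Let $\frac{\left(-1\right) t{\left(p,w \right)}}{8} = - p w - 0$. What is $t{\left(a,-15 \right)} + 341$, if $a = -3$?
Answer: $701$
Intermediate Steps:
$t{\left(p,w \right)} = 8 p w$ ($t{\left(p,w \right)} = - 8 \left(- p w - 0\right) = - 8 \left(- p w + \left(-2 + 2\right)\right) = - 8 \left(- p w + 0\right) = - 8 \left(- p w\right) = 8 p w$)
$t{\left(a,-15 \right)} + 341 = 8 \left(-3\right) \left(-15\right) + 341 = 360 + 341 = 701$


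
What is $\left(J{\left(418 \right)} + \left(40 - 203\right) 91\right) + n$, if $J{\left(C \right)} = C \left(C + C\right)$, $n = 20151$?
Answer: $354766$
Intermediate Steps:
$J{\left(C \right)} = 2 C^{2}$ ($J{\left(C \right)} = C 2 C = 2 C^{2}$)
$\left(J{\left(418 \right)} + \left(40 - 203\right) 91\right) + n = \left(2 \cdot 418^{2} + \left(40 - 203\right) 91\right) + 20151 = \left(2 \cdot 174724 - 14833\right) + 20151 = \left(349448 - 14833\right) + 20151 = 334615 + 20151 = 354766$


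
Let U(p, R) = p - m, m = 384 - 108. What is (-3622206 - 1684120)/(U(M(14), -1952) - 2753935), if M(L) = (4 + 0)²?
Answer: 5306326/2754195 ≈ 1.9266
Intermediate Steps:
m = 276
M(L) = 16 (M(L) = 4² = 16)
U(p, R) = -276 + p (U(p, R) = p - 1*276 = p - 276 = -276 + p)
(-3622206 - 1684120)/(U(M(14), -1952) - 2753935) = (-3622206 - 1684120)/((-276 + 16) - 2753935) = -5306326/(-260 - 2753935) = -5306326/(-2754195) = -5306326*(-1/2754195) = 5306326/2754195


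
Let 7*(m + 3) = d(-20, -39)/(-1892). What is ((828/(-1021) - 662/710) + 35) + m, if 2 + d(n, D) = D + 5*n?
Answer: 145293670391/4800354020 ≈ 30.267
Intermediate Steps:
d(n, D) = -2 + D + 5*n (d(n, D) = -2 + (D + 5*n) = -2 + D + 5*n)
m = -39591/13244 (m = -3 + ((-2 - 39 + 5*(-20))/(-1892))/7 = -3 + ((-2 - 39 - 100)*(-1/1892))/7 = -3 + (-141*(-1/1892))/7 = -3 + (⅐)*(141/1892) = -3 + 141/13244 = -39591/13244 ≈ -2.9894)
((828/(-1021) - 662/710) + 35) + m = ((828/(-1021) - 662/710) + 35) - 39591/13244 = ((828*(-1/1021) - 662*1/710) + 35) - 39591/13244 = ((-828/1021 - 331/355) + 35) - 39591/13244 = (-631891/362455 + 35) - 39591/13244 = 12054034/362455 - 39591/13244 = 145293670391/4800354020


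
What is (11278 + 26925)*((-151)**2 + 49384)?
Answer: 2757683555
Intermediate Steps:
(11278 + 26925)*((-151)**2 + 49384) = 38203*(22801 + 49384) = 38203*72185 = 2757683555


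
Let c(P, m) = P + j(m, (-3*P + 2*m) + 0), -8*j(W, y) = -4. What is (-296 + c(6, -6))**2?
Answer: 335241/4 ≈ 83810.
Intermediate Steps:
j(W, y) = 1/2 (j(W, y) = -1/8*(-4) = 1/2)
c(P, m) = 1/2 + P (c(P, m) = P + 1/2 = 1/2 + P)
(-296 + c(6, -6))**2 = (-296 + (1/2 + 6))**2 = (-296 + 13/2)**2 = (-579/2)**2 = 335241/4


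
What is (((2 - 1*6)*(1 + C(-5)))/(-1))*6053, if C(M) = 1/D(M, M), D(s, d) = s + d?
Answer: 108954/5 ≈ 21791.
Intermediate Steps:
D(s, d) = d + s
C(M) = 1/(2*M) (C(M) = 1/(M + M) = 1/(2*M))
(((2 - 1*6)*(1 + C(-5)))/(-1))*6053 = (((2 - 1*6)*(1 + (½)/(-5)))/(-1))*6053 = (((2 - 6)*(1 + (½)*(-⅕)))*(-1))*6053 = (-4*(1 - ⅒)*(-1))*6053 = (-4*9/10*(-1))*6053 = -18/5*(-1)*6053 = (18/5)*6053 = 108954/5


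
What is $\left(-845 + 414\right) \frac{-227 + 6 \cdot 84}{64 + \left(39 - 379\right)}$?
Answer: $\frac{119387}{276} \approx 432.56$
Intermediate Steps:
$\left(-845 + 414\right) \frac{-227 + 6 \cdot 84}{64 + \left(39 - 379\right)} = - 431 \frac{-227 + 504}{64 - 340} = - 431 \frac{277}{-276} = - 431 \cdot 277 \left(- \frac{1}{276}\right) = \left(-431\right) \left(- \frac{277}{276}\right) = \frac{119387}{276}$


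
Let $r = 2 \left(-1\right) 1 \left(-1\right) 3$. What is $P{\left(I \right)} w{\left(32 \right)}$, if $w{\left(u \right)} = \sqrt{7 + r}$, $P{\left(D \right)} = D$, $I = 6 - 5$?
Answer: $\sqrt{13} \approx 3.6056$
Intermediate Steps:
$I = 1$
$r = 6$ ($r = - 2 \left(\left(-1\right) 3\right) = \left(-2\right) \left(-3\right) = 6$)
$w{\left(u \right)} = \sqrt{13}$ ($w{\left(u \right)} = \sqrt{7 + 6} = \sqrt{13}$)
$P{\left(I \right)} w{\left(32 \right)} = 1 \sqrt{13} = \sqrt{13}$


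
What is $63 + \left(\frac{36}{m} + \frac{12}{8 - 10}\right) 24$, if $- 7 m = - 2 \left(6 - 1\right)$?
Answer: $\frac{2619}{5} \approx 523.8$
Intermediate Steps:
$m = \frac{10}{7}$ ($m = - \frac{\left(-2\right) \left(6 - 1\right)}{7} = - \frac{\left(-2\right) 5}{7} = \left(- \frac{1}{7}\right) \left(-10\right) = \frac{10}{7} \approx 1.4286$)
$63 + \left(\frac{36}{m} + \frac{12}{8 - 10}\right) 24 = 63 + \left(\frac{36}{\frac{10}{7}} + \frac{12}{8 - 10}\right) 24 = 63 + \left(36 \cdot \frac{7}{10} + \frac{12}{-2}\right) 24 = 63 + \left(\frac{126}{5} + 12 \left(- \frac{1}{2}\right)\right) 24 = 63 + \left(\frac{126}{5} - 6\right) 24 = 63 + \frac{96}{5} \cdot 24 = 63 + \frac{2304}{5} = \frac{2619}{5}$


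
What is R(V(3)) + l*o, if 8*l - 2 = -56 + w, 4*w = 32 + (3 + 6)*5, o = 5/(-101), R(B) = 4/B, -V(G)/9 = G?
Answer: 5837/87264 ≈ 0.066889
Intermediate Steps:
V(G) = -9*G
o = -5/101 (o = 5*(-1/101) = -5/101 ≈ -0.049505)
w = 77/4 (w = (32 + (3 + 6)*5)/4 = (32 + 9*5)/4 = (32 + 45)/4 = (¼)*77 = 77/4 ≈ 19.250)
l = -139/32 (l = ¼ + (-56 + 77/4)/8 = ¼ + (⅛)*(-147/4) = ¼ - 147/32 = -139/32 ≈ -4.3438)
R(V(3)) + l*o = 4/((-9*3)) - 139/32*(-5/101) = 4/(-27) + 695/3232 = 4*(-1/27) + 695/3232 = -4/27 + 695/3232 = 5837/87264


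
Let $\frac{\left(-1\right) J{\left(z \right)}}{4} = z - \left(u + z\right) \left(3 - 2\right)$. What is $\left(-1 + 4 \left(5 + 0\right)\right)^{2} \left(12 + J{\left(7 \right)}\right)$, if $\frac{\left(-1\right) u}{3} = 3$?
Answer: $-8664$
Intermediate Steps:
$u = -9$ ($u = \left(-3\right) 3 = -9$)
$J{\left(z \right)} = -36$ ($J{\left(z \right)} = - 4 \left(z - \left(-9 + z\right) \left(3 - 2\right)\right) = - 4 \left(z - \left(-9 + z\right) 1\right) = - 4 \left(z - \left(-9 + z\right)\right) = \left(-4\right) 9 = -36$)
$\left(-1 + 4 \left(5 + 0\right)\right)^{2} \left(12 + J{\left(7 \right)}\right) = \left(-1 + 4 \left(5 + 0\right)\right)^{2} \left(12 - 36\right) = \left(-1 + 4 \cdot 5\right)^{2} \left(-24\right) = \left(-1 + 20\right)^{2} \left(-24\right) = 19^{2} \left(-24\right) = 361 \left(-24\right) = -8664$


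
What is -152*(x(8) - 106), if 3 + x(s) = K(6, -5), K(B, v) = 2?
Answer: 16264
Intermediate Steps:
x(s) = -1 (x(s) = -3 + 2 = -1)
-152*(x(8) - 106) = -152*(-1 - 106) = -152*(-107) = 16264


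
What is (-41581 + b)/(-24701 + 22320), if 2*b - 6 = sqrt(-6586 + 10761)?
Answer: 41578/2381 - 5*sqrt(167)/4762 ≈ 17.449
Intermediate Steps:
b = 3 + 5*sqrt(167)/2 (b = 3 + sqrt(-6586 + 10761)/2 = 3 + sqrt(4175)/2 = 3 + (5*sqrt(167))/2 = 3 + 5*sqrt(167)/2 ≈ 35.307)
(-41581 + b)/(-24701 + 22320) = (-41581 + (3 + 5*sqrt(167)/2))/(-24701 + 22320) = (-41578 + 5*sqrt(167)/2)/(-2381) = (-41578 + 5*sqrt(167)/2)*(-1/2381) = 41578/2381 - 5*sqrt(167)/4762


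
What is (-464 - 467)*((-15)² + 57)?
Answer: -262542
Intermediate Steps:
(-464 - 467)*((-15)² + 57) = -931*(225 + 57) = -931*282 = -262542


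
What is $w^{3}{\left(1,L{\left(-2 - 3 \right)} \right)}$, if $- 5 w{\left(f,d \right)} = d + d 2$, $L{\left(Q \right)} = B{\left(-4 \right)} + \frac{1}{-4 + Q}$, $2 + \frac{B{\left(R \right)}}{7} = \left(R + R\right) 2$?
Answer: $\frac{11697083}{27} \approx 4.3323 \cdot 10^{5}$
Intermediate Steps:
$B{\left(R \right)} = -14 + 28 R$ ($B{\left(R \right)} = -14 + 7 \left(R + R\right) 2 = -14 + 7 \cdot 2 R 2 = -14 + 7 \cdot 4 R = -14 + 28 R$)
$L{\left(Q \right)} = -126 + \frac{1}{-4 + Q}$ ($L{\left(Q \right)} = \left(-14 + 28 \left(-4\right)\right) + \frac{1}{-4 + Q} = \left(-14 - 112\right) + \frac{1}{-4 + Q} = -126 + \frac{1}{-4 + Q}$)
$w{\left(f,d \right)} = - \frac{3 d}{5}$ ($w{\left(f,d \right)} = - \frac{d + d 2}{5} = - \frac{d + 2 d}{5} = - \frac{3 d}{5}$)
$w^{3}{\left(1,L{\left(-2 - 3 \right)} \right)} = \left(- \frac{3 \frac{505 - 126 \left(-2 - 3\right)}{-4 - 5}}{5}\right)^{3} = \left(- \frac{3 \frac{505 - -630}{-4 - 5}}{5}\right)^{3} = \left(- \frac{3 \frac{505 + 630}{-9}}{5}\right)^{3} = \left(- \frac{3 \left(\left(- \frac{1}{9}\right) 1135\right)}{5}\right)^{3} = \left(\left(- \frac{3}{5}\right) \left(- \frac{1135}{9}\right)\right)^{3} = \left(\frac{227}{3}\right)^{3} = \frac{11697083}{27}$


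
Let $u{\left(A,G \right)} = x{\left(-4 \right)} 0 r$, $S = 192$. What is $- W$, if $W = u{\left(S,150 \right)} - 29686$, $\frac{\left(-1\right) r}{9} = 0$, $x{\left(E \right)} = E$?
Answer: $29686$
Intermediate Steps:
$r = 0$ ($r = \left(-9\right) 0 = 0$)
$u{\left(A,G \right)} = 0$ ($u{\left(A,G \right)} = \left(-4\right) 0 \cdot 0 = 0 \cdot 0 = 0$)
$W = -29686$ ($W = 0 - 29686 = -29686$)
$- W = \left(-1\right) \left(-29686\right) = 29686$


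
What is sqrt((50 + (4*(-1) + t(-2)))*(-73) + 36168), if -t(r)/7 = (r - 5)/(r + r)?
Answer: sqrt(134817)/2 ≈ 183.59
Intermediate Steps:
t(r) = -7*(-5 + r)/(2*r) (t(r) = -7*(r - 5)/(r + r) = -7*(-5 + r)/(2*r))
sqrt((50 + (4*(-1) + t(-2)))*(-73) + 36168) = sqrt((50 + (4*(-1) + (7/2)*(5 - 1*(-2))/(-2)))*(-73) + 36168) = sqrt((50 + (-4 + (7/2)*(-1/2)*(5 + 2)))*(-73) + 36168) = sqrt((50 + (-4 + (7/2)*(-1/2)*7))*(-73) + 36168) = sqrt((50 + (-4 - 49/4))*(-73) + 36168) = sqrt((50 - 65/4)*(-73) + 36168) = sqrt((135/4)*(-73) + 36168) = sqrt(-9855/4 + 36168) = sqrt(134817/4) = sqrt(134817)/2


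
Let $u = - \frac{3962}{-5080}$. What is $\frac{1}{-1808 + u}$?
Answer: $- \frac{2540}{4590339} \approx -0.00055334$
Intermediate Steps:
$u = \frac{1981}{2540}$ ($u = \left(-3962\right) \left(- \frac{1}{5080}\right) = \frac{1981}{2540} \approx 0.77992$)
$\frac{1}{-1808 + u} = \frac{1}{-1808 + \frac{1981}{2540}} = \frac{1}{- \frac{4590339}{2540}} = - \frac{2540}{4590339}$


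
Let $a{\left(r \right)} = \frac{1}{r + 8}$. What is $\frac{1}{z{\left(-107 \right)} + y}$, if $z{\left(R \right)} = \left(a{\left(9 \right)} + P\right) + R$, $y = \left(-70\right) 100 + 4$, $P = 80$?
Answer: $- \frac{17}{119390} \approx -0.00014239$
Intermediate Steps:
$a{\left(r \right)} = \frac{1}{8 + r}$
$y = -6996$ ($y = -7000 + 4 = -6996$)
$z{\left(R \right)} = \frac{1361}{17} + R$ ($z{\left(R \right)} = \left(\frac{1}{8 + 9} + 80\right) + R = \left(\frac{1}{17} + 80\right) + R = \frac{1361}{17} + R$)
$\frac{1}{z{\left(-107 \right)} + y} = \frac{1}{\left(\frac{1361}{17} - 107\right) - 6996} = \frac{1}{- \frac{458}{17} - 6996} = \frac{1}{- \frac{119390}{17}} = - \frac{17}{119390}$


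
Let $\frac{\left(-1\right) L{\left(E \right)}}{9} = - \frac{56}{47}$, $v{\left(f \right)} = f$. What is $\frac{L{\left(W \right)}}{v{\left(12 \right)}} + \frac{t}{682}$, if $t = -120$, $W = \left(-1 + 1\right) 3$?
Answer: $\frac{11502}{16027} \approx 0.71766$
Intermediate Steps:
$W = 0$ ($W = 0 \cdot 3 = 0$)
$L{\left(E \right)} = \frac{504}{47}$ ($L{\left(E \right)} = - 9 \left(- \frac{56}{47}\right) = - 9 \left(\left(-56\right) \frac{1}{47}\right) = \left(-9\right) \left(- \frac{56}{47}\right) = \frac{504}{47}$)
$\frac{L{\left(W \right)}}{v{\left(12 \right)}} + \frac{t}{682} = \frac{504}{47 \cdot 12} - \frac{120}{682} = \frac{504}{47} \cdot \frac{1}{12} - \frac{60}{341} = \frac{42}{47} - \frac{60}{341} = \frac{11502}{16027}$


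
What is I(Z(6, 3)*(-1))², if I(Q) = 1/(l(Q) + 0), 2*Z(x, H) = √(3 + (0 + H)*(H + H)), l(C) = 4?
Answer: 1/16 ≈ 0.062500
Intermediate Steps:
Z(x, H) = √(3 + 2*H²)/2 (Z(x, H) = √(3 + (0 + H)*(H + H))/2 = √(3 + H*(2*H))/2 = √(3 + 2*H²)/2)
I(Q) = ¼ (I(Q) = 1/(4 + 0) = 1/4 = ¼)
I(Z(6, 3)*(-1))² = (¼)² = 1/16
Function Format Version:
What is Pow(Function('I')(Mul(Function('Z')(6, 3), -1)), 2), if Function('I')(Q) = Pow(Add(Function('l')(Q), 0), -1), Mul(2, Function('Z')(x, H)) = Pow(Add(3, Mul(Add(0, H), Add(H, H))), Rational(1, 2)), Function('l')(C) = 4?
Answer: Rational(1, 16) ≈ 0.062500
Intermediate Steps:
Function('Z')(x, H) = Mul(Rational(1, 2), Pow(Add(3, Mul(2, Pow(H, 2))), Rational(1, 2))) (Function('Z')(x, H) = Mul(Rational(1, 2), Pow(Add(3, Mul(Add(0, H), Add(H, H))), Rational(1, 2))) = Mul(Rational(1, 2), Pow(Add(3, Mul(H, Mul(2, H))), Rational(1, 2))) = Mul(Rational(1, 2), Pow(Add(3, Mul(2, Pow(H, 2))), Rational(1, 2))))
Function('I')(Q) = Rational(1, 4) (Function('I')(Q) = Pow(Add(4, 0), -1) = Pow(4, -1) = Rational(1, 4))
Pow(Function('I')(Mul(Function('Z')(6, 3), -1)), 2) = Pow(Rational(1, 4), 2) = Rational(1, 16)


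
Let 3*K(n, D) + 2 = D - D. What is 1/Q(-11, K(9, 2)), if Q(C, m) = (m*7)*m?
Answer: 9/28 ≈ 0.32143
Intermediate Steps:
K(n, D) = -2/3 (K(n, D) = -2/3 + (D - D)/3 = -2/3 + (1/3)*0 = -2/3 + 0 = -2/3)
Q(C, m) = 7*m**2 (Q(C, m) = (7*m)*m = 7*m**2)
1/Q(-11, K(9, 2)) = 1/(7*(-2/3)**2) = 1/(7*(4/9)) = 1/(28/9) = 9/28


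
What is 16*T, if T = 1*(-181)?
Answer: -2896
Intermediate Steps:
T = -181
16*T = 16*(-181) = -2896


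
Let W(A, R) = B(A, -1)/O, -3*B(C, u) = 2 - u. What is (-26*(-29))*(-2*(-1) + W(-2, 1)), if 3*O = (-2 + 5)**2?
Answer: 3770/3 ≈ 1256.7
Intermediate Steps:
B(C, u) = -2/3 + u/3 (B(C, u) = -(2 - u)/3 = -2/3 + u/3)
O = 3 (O = (-2 + 5)**2/3 = (1/3)*3**2 = (1/3)*9 = 3)
W(A, R) = -1/3 (W(A, R) = (-2/3 + (1/3)*(-1))/3 = (-2/3 - 1/3)*(1/3) = -1*1/3 = -1/3)
(-26*(-29))*(-2*(-1) + W(-2, 1)) = (-26*(-29))*(-2*(-1) - 1/3) = 754*(2 - 1/3) = 754*(5/3) = 3770/3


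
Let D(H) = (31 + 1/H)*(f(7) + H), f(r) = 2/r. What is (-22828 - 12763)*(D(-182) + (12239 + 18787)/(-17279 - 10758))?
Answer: 3580719239514234/17859569 ≈ 2.0049e+8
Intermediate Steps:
D(H) = (31 + 1/H)*(2/7 + H)
(-22828 - 12763)*(D(-182) + (12239 + 18787)/(-17279 - 10758)) = (-22828 - 12763)*((1/7)*(2 - 182*(69 + 217*(-182)))/(-182) + (12239 + 18787)/(-17279 - 10758)) = -35591*((1/7)*(-1/182)*(2 - 182*(69 - 39494)) + 31026/(-28037)) = -35591*((1/7)*(-1/182)*(2 - 182*(-39425)) + 31026*(-1/28037)) = -35591*((1/7)*(-1/182)*(2 + 7175350) - 31026/28037) = -35591*((1/7)*(-1/182)*7175352 - 31026/28037) = -35591*(-3587676/637 - 31026/28037) = -35591*(-100607435574/17859569) = 3580719239514234/17859569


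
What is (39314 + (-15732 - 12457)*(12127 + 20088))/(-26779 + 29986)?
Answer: -908069321/3207 ≈ -2.8315e+5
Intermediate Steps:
(39314 + (-15732 - 12457)*(12127 + 20088))/(-26779 + 29986) = (39314 - 28189*32215)/3207 = (39314 - 908108635)*(1/3207) = -908069321*1/3207 = -908069321/3207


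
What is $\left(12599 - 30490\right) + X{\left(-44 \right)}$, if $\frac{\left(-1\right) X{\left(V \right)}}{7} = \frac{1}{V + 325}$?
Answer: $- \frac{5027378}{281} \approx -17891.0$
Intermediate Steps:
$X{\left(V \right)} = - \frac{7}{325 + V}$ ($X{\left(V \right)} = - \frac{7}{V + 325} = - \frac{7}{325 + V}$)
$\left(12599 - 30490\right) + X{\left(-44 \right)} = \left(12599 - 30490\right) - \frac{7}{325 - 44} = -17891 - \frac{7}{281} = - \frac{5027378}{281}$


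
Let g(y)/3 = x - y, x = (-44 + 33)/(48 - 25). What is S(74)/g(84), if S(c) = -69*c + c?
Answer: 115736/5829 ≈ 19.855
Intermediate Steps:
x = -11/23 ≈ -0.47826
S(c) = -68*c
g(y) = -33/23 - 3*y (g(y) = 3*(-11/23 - y) = -33/23 - 3*y)
S(74)/g(84) = (-68*74)/(-33/23 - 3*84) = -5032/(-33/23 - 252) = -5032/(-5829/23) = -5032*(-23/5829) = 115736/5829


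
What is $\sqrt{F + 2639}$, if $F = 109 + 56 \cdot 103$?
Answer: $2 \sqrt{2129} \approx 92.282$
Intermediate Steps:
$F = 5877$ ($F = 109 + 5768 = 5877$)
$\sqrt{F + 2639} = \sqrt{5877 + 2639} = \sqrt{8516} = 2 \sqrt{2129}$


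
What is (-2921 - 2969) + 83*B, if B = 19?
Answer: -4313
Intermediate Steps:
(-2921 - 2969) + 83*B = (-2921 - 2969) + 83*19 = -5890 + 1577 = -4313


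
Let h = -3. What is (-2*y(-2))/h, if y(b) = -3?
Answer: -2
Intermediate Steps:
(-2*y(-2))/h = -2*(-3)/(-3) = 6*(-⅓) = -2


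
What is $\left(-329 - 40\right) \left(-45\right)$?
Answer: $16605$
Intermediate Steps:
$\left(-329 - 40\right) \left(-45\right) = \left(-369\right) \left(-45\right) = 16605$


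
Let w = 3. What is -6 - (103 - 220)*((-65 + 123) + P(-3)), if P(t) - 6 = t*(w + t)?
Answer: 7482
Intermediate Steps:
P(t) = 6 + t*(3 + t)
-6 - (103 - 220)*((-65 + 123) + P(-3)) = -6 - (103 - 220)*((-65 + 123) + (6 + (-3)² + 3*(-3))) = -6 - (-117)*(58 + (6 + 9 - 9)) = -6 - (-117)*(58 + 6) = -6 - (-117)*64 = -6 - 1*(-7488) = -6 + 7488 = 7482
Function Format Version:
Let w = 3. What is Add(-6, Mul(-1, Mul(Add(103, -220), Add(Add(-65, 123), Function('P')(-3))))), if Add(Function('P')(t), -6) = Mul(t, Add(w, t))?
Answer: 7482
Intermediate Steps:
Function('P')(t) = Add(6, Mul(t, Add(3, t)))
Add(-6, Mul(-1, Mul(Add(103, -220), Add(Add(-65, 123), Function('P')(-3))))) = Add(-6, Mul(-1, Mul(Add(103, -220), Add(Add(-65, 123), Add(6, Pow(-3, 2), Mul(3, -3)))))) = Add(-6, Mul(-1, Mul(-117, Add(58, Add(6, 9, -9))))) = Add(-6, Mul(-1, Mul(-117, Add(58, 6)))) = Add(-6, Mul(-1, Mul(-117, 64))) = Add(-6, Mul(-1, -7488)) = Add(-6, 7488) = 7482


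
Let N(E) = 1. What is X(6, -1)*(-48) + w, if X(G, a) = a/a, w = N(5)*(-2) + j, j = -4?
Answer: -54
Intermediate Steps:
w = -6 (w = 1*(-2) - 4 = -2 - 4 = -6)
X(G, a) = 1
X(6, -1)*(-48) + w = 1*(-48) - 6 = -48 - 6 = -54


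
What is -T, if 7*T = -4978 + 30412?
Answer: -25434/7 ≈ -3633.4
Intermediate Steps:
T = 25434/7 (T = (-4978 + 30412)/7 = (1/7)*25434 = 25434/7 ≈ 3633.4)
-T = -1*25434/7 = -25434/7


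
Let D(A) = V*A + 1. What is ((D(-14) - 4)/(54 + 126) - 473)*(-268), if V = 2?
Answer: 5706457/45 ≈ 1.2681e+5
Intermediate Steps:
D(A) = 1 + 2*A (D(A) = 2*A + 1 = 1 + 2*A)
((D(-14) - 4)/(54 + 126) - 473)*(-268) = (((1 + 2*(-14)) - 4)/(54 + 126) - 473)*(-268) = (((1 - 28) - 4)/180 - 473)*(-268) = ((-27 - 4)*(1/180) - 473)*(-268) = (-31*1/180 - 473)*(-268) = (-31/180 - 473)*(-268) = -85171/180*(-268) = 5706457/45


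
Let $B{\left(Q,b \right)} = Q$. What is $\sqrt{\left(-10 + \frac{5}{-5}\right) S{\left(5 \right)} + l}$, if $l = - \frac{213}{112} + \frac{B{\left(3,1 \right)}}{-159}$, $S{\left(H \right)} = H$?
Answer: $\frac{41 i \sqrt{74571}}{1484} \approx 7.5446 i$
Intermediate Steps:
$l = - \frac{11401}{5936}$ ($l = - \frac{213}{112} + \frac{3}{-159} = \left(-213\right) \frac{1}{112} + 3 \left(- \frac{1}{159}\right) = - \frac{213}{112} - \frac{1}{53} = - \frac{11401}{5936} \approx -1.9207$)
$\sqrt{\left(-10 + \frac{5}{-5}\right) S{\left(5 \right)} + l} = \sqrt{\left(-10 + \frac{5}{-5}\right) 5 - \frac{11401}{5936}} = \sqrt{\left(-10 + 5 \left(- \frac{1}{5}\right)\right) 5 - \frac{11401}{5936}} = \sqrt{\left(-10 - 1\right) 5 - \frac{11401}{5936}} = \sqrt{\left(-11\right) 5 - \frac{11401}{5936}} = \sqrt{-55 - \frac{11401}{5936}} = \sqrt{- \frac{337881}{5936}} = \frac{41 i \sqrt{74571}}{1484}$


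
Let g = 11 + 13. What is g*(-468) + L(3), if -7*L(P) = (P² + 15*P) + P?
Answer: -78681/7 ≈ -11240.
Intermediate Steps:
L(P) = -16*P/7 - P²/7 (L(P) = -((P² + 15*P) + P)/7 = -(P² + 16*P)/7 = -16*P/7 - P²/7)
g = 24
g*(-468) + L(3) = 24*(-468) - ⅐*3*(16 + 3) = -11232 - ⅐*3*19 = -11232 - 57/7 = -78681/7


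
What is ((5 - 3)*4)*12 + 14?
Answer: 110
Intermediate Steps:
((5 - 3)*4)*12 + 14 = (2*4)*12 + 14 = 8*12 + 14 = 96 + 14 = 110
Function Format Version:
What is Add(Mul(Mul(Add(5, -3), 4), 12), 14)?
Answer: 110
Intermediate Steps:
Add(Mul(Mul(Add(5, -3), 4), 12), 14) = Add(Mul(Mul(2, 4), 12), 14) = Add(Mul(8, 12), 14) = Add(96, 14) = 110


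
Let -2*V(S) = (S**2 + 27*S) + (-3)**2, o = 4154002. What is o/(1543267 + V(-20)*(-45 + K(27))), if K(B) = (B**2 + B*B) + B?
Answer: 4154002/1637587 ≈ 2.5367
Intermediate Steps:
K(B) = B + 2*B**2 (K(B) = (B**2 + B**2) + B = 2*B**2 + B = B + 2*B**2)
V(S) = -9/2 - 27*S/2 - S**2/2 (V(S) = -((S**2 + 27*S) + (-3)**2)/2 = -((S**2 + 27*S) + 9)/2 = -(9 + S**2 + 27*S)/2 = -9/2 - 27*S/2 - S**2/2)
o/(1543267 + V(-20)*(-45 + K(27))) = 4154002/(1543267 + (-9/2 - 27/2*(-20) - 1/2*(-20)**2)*(-45 + 27*(1 + 2*27))) = 4154002/(1543267 + (-9/2 + 270 - 1/2*400)*(-45 + 27*(1 + 54))) = 4154002/(1543267 + (-9/2 + 270 - 200)*(-45 + 27*55)) = 4154002/(1543267 + 131*(-45 + 1485)/2) = 4154002/(1543267 + (131/2)*1440) = 4154002/(1543267 + 94320) = 4154002/1637587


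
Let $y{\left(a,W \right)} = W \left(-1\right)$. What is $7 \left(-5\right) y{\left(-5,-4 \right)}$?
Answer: $-140$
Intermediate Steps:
$y{\left(a,W \right)} = - W$
$7 \left(-5\right) y{\left(-5,-4 \right)} = 7 \left(-5\right) \left(\left(-1\right) \left(-4\right)\right) = \left(-35\right) 4 = -140$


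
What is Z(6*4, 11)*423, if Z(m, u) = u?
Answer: 4653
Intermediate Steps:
Z(6*4, 11)*423 = 11*423 = 4653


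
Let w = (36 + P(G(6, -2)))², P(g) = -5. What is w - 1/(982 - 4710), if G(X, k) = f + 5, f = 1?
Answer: 3582609/3728 ≈ 961.00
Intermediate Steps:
G(X, k) = 6 (G(X, k) = 1 + 5 = 6)
w = 961 (w = (36 - 5)² = 31² = 961)
w - 1/(982 - 4710) = 961 - 1/(982 - 4710) = 961 - 1/(-3728) = 961 - 1*(-1/3728) = 961 + 1/3728 = 3582609/3728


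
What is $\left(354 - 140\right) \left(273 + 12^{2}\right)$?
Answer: $89238$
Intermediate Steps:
$\left(354 - 140\right) \left(273 + 12^{2}\right) = 214 \left(273 + 144\right) = 214 \cdot 417 = 89238$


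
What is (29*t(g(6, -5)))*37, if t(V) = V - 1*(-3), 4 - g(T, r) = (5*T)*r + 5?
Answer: 163096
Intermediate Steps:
g(T, r) = -1 - 5*T*r (g(T, r) = 4 - ((5*T)*r + 5) = 4 - (5*T*r + 5) = 4 - (5 + 5*T*r) = 4 + (-5 - 5*T*r) = -1 - 5*T*r)
t(V) = 3 + V (t(V) = V + 3 = 3 + V)
(29*t(g(6, -5)))*37 = (29*(3 + (-1 - 5*6*(-5))))*37 = (29*(3 + (-1 + 150)))*37 = (29*(3 + 149))*37 = (29*152)*37 = 4408*37 = 163096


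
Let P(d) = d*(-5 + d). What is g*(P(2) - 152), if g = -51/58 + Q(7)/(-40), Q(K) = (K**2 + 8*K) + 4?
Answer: 330299/580 ≈ 569.48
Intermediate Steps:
Q(K) = 4 + K**2 + 8*K
g = -4181/1160 (g = -51/58 + (4 + 7**2 + 8*7)/(-40) = -51*1/58 + (4 + 49 + 56)*(-1/40) = -51/58 + 109*(-1/40) = -51/58 - 109/40 = -4181/1160 ≈ -3.6043)
g*(P(2) - 152) = -4181*(2*(-5 + 2) - 152)/1160 = -4181*(2*(-3) - 152)/1160 = -4181*(-6 - 152)/1160 = -4181/1160*(-158) = 330299/580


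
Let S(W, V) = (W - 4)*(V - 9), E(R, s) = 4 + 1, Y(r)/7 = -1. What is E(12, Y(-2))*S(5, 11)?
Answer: 10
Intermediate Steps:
Y(r) = -7 (Y(r) = 7*(-1) = -7)
E(R, s) = 5
S(W, V) = (-9 + V)*(-4 + W) (S(W, V) = (-4 + W)*(-9 + V) = (-9 + V)*(-4 + W))
E(12, Y(-2))*S(5, 11) = 5*(36 - 9*5 - 4*11 + 11*5) = 5*(36 - 45 - 44 + 55) = 5*2 = 10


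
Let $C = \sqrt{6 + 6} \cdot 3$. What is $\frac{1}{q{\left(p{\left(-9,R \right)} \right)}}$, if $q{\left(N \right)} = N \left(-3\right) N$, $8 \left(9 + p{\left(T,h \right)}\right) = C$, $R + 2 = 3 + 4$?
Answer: $- \frac{784}{178929} - \frac{128 \sqrt{3}}{178929} \approx -0.0056207$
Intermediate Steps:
$R = 5$ ($R = -2 + \left(3 + 4\right) = -2 + 7 = 5$)
$C = 6 \sqrt{3}$ ($C = \sqrt{12} \cdot 3 = 2 \sqrt{3} \cdot 3 = 6 \sqrt{3} \approx 10.392$)
$p{\left(T,h \right)} = -9 + \frac{3 \sqrt{3}}{4}$ ($p{\left(T,h \right)} = -9 + \frac{6 \sqrt{3}}{8} = -9 + \frac{3 \sqrt{3}}{4}$)
$q{\left(N \right)} = - 3 N^{2}$ ($q{\left(N \right)} = - 3 N N = - 3 N^{2}$)
$\frac{1}{q{\left(p{\left(-9,R \right)} \right)}} = \frac{1}{\left(-3\right) \left(-9 + \frac{3 \sqrt{3}}{4}\right)^{2}} = - \frac{1}{3 \left(-9 + \frac{3 \sqrt{3}}{4}\right)^{2}}$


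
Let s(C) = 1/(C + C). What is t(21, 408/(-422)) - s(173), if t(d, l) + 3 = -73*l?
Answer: 4933403/73006 ≈ 67.575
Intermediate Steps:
t(d, l) = -3 - 73*l
s(C) = 1/(2*C)
t(21, 408/(-422)) - s(173) = (-3 - 29784/(-422)) - 1/(2*173) = (-3 - 29784*(-1)/422) - 1/(2*173) = (-3 - 73*(-204/211)) - 1*1/346 = (-3 + 14892/211) - 1/346 = 14259/211 - 1/346 = 4933403/73006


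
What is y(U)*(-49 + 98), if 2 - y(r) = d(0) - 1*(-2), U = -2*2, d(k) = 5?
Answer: -245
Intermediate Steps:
U = -4
y(r) = -5 (y(r) = 2 - (5 - 1*(-2)) = 2 - (5 + 2) = 2 - 1*7 = 2 - 7 = -5)
y(U)*(-49 + 98) = -5*(-49 + 98) = -5*49 = -245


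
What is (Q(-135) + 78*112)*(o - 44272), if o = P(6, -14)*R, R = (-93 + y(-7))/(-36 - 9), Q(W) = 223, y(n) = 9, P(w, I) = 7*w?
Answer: -1979652312/5 ≈ -3.9593e+8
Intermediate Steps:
R = 28/15 (R = (-93 + 9)/(-36 - 9) = -84/(-45) = -84*(-1/45) = 28/15 ≈ 1.8667)
o = 392/5 (o = (7*6)*(28/15) = 42*(28/15) = 392/5 ≈ 78.400)
(Q(-135) + 78*112)*(o - 44272) = (223 + 78*112)*(392/5 - 44272) = (223 + 8736)*(-220968/5) = 8959*(-220968/5) = -1979652312/5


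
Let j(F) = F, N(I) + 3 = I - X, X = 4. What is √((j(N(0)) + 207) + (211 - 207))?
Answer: 2*√51 ≈ 14.283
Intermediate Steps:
N(I) = -7 + I (N(I) = -3 + (I - 1*4) = -3 + (I - 4) = -3 + (-4 + I) = -7 + I)
√((j(N(0)) + 207) + (211 - 207)) = √(((-7 + 0) + 207) + (211 - 207)) = √((-7 + 207) + 4) = √(200 + 4) = √204 = 2*√51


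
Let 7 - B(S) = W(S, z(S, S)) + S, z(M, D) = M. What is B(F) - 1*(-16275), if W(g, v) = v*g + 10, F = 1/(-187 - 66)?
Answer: 1041554700/64009 ≈ 16272.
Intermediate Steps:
F = -1/253 (F = 1/(-253) = -1/253 ≈ -0.0039526)
W(g, v) = 10 + g*v (W(g, v) = g*v + 10 = 10 + g*v)
B(S) = -3 - S - S² (B(S) = 7 - ((10 + S*S) + S) = 7 - ((10 + S²) + S) = 7 - (10 + S + S²) = 7 + (-10 - S - S²) = -3 - S - S²)
B(F) - 1*(-16275) = (-3 - 1*(-1/253) - (-1/253)²) - 1*(-16275) = (-3 + 1/253 - 1*1/64009) + 16275 = (-3 + 1/253 - 1/64009) + 16275 = -191775/64009 + 16275 = 1041554700/64009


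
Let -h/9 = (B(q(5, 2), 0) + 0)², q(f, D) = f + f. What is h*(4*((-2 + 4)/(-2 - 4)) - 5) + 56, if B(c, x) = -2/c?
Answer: 1457/25 ≈ 58.280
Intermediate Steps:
q(f, D) = 2*f
h = -9/25 (h = -9*(-2/(2*5) + 0)² = -9*(-2/10 + 0)² = -9*(-2*⅒ + 0)² = -9*(-⅕ + 0)² = -9*(-⅕)² = -9*1/25 = -9/25 ≈ -0.36000)
h*(4*((-2 + 4)/(-2 - 4)) - 5) + 56 = -9*(4*((-2 + 4)/(-2 - 4)) - 5)/25 + 56 = -9*(4*(2/(-6)) - 5)/25 + 56 = -9*(4*(2*(-⅙)) - 5)/25 + 56 = -9*(4*(-⅓) - 5)/25 + 56 = -9*(-4/3 - 5)/25 + 56 = -9/25*(-19/3) + 56 = 57/25 + 56 = 1457/25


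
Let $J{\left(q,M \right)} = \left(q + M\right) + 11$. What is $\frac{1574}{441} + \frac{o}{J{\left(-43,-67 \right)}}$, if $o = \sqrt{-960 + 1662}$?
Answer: $\frac{1574}{441} - \frac{\sqrt{78}}{33} \approx 3.3015$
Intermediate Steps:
$J{\left(q,M \right)} = 11 + M + q$ ($J{\left(q,M \right)} = \left(M + q\right) + 11 = 11 + M + q$)
$o = 3 \sqrt{78}$ ($o = \sqrt{702} = 3 \sqrt{78} \approx 26.495$)
$\frac{1574}{441} + \frac{o}{J{\left(-43,-67 \right)}} = \frac{1574}{441} + \frac{3 \sqrt{78}}{11 - 67 - 43} = 1574 \cdot \frac{1}{441} + \frac{3 \sqrt{78}}{-99} = \frac{1574}{441} + 3 \sqrt{78} \left(- \frac{1}{99}\right) = \frac{1574}{441} - \frac{\sqrt{78}}{33}$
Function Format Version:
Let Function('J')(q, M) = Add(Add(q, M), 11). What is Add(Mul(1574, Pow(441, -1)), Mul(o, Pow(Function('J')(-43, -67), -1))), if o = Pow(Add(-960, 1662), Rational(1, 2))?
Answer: Add(Rational(1574, 441), Mul(Rational(-1, 33), Pow(78, Rational(1, 2)))) ≈ 3.3015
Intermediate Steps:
Function('J')(q, M) = Add(11, M, q) (Function('J')(q, M) = Add(Add(M, q), 11) = Add(11, M, q))
o = Mul(3, Pow(78, Rational(1, 2))) (o = Pow(702, Rational(1, 2)) = Mul(3, Pow(78, Rational(1, 2))) ≈ 26.495)
Add(Mul(1574, Pow(441, -1)), Mul(o, Pow(Function('J')(-43, -67), -1))) = Add(Mul(1574, Pow(441, -1)), Mul(Mul(3, Pow(78, Rational(1, 2))), Pow(Add(11, -67, -43), -1))) = Add(Mul(1574, Rational(1, 441)), Mul(Mul(3, Pow(78, Rational(1, 2))), Pow(-99, -1))) = Add(Rational(1574, 441), Mul(Mul(3, Pow(78, Rational(1, 2))), Rational(-1, 99))) = Add(Rational(1574, 441), Mul(Rational(-1, 33), Pow(78, Rational(1, 2))))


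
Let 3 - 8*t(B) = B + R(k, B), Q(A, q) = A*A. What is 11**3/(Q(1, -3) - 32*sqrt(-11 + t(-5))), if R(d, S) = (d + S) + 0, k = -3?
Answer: 1331/9217 + 127776*I/9217 ≈ 0.14441 + 13.863*I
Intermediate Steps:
Q(A, q) = A**2
R(d, S) = S + d (R(d, S) = (S + d) + 0 = S + d)
t(B) = 3/4 - B/4 (t(B) = 3/8 - (B + (B - 3))/8 = 3/8 - (B + (-3 + B))/8 = 3/8 - (-3 + 2*B)/8 = 3/8 + (3/8 - B/4) = 3/4 - B/4)
11**3/(Q(1, -3) - 32*sqrt(-11 + t(-5))) = 11**3/(1**2 - 32*sqrt(-11 + (3/4 - 1/4*(-5)))) = 1331/(1 - 32*sqrt(-11 + (3/4 + 5/4))) = 1331/(1 - 32*sqrt(-11 + 2)) = 1331/(1 - 96*I) = 1331*((1 + 96*I)/9217) = 1331*(1 + 96*I)/9217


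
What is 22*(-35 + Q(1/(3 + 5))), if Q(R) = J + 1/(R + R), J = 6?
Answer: -550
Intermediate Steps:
Q(R) = 6 + 1/(2*R) (Q(R) = 6 + 1/(R + R) = 6 + 1/(2*R))
22*(-35 + Q(1/(3 + 5))) = 22*(-35 + (6 + 1/(2*(1/(3 + 5))))) = 22*(-35 + (6 + 1/(2*(1/8)))) = 22*(-35 + (6 + 1/(2*(⅛)))) = 22*(-35 + (6 + (½)*8)) = 22*(-35 + (6 + 4)) = 22*(-35 + 10) = 22*(-25) = -550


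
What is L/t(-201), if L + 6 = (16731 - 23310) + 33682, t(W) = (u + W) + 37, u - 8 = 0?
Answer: -27097/156 ≈ -173.70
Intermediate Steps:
u = 8 (u = 8 + 0 = 8)
t(W) = 45 + W (t(W) = (8 + W) + 37 = 45 + W)
L = 27097 (L = -6 + ((16731 - 23310) + 33682) = -6 + (-6579 + 33682) = -6 + 27103 = 27097)
L/t(-201) = 27097/(45 - 201) = 27097/(-156) = 27097*(-1/156) = -27097/156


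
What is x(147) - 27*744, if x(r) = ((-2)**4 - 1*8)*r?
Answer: -18912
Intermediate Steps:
x(r) = 8*r (x(r) = (16 - 8)*r = 8*r)
x(147) - 27*744 = 8*147 - 27*744 = 1176 - 1*20088 = 1176 - 20088 = -18912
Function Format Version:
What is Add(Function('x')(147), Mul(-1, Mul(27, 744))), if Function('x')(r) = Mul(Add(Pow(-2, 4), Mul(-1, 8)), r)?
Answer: -18912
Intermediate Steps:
Function('x')(r) = Mul(8, r) (Function('x')(r) = Mul(Add(16, -8), r) = Mul(8, r))
Add(Function('x')(147), Mul(-1, Mul(27, 744))) = Add(Mul(8, 147), Mul(-1, Mul(27, 744))) = Add(1176, Mul(-1, 20088)) = Add(1176, -20088) = -18912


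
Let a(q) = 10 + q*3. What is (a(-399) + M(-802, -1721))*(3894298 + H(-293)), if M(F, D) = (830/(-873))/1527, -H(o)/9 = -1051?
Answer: -6177133729193999/1333071 ≈ -4.6338e+9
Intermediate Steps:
H(o) = 9459 (H(o) = -9*(-1051) = 9459)
M(F, D) = -830/1333071 (M(F, D) = (830*(-1/873))*(1/1527) = -830/873*1/1527 = -830/1333071)
a(q) = 10 + 3*q
(a(-399) + M(-802, -1721))*(3894298 + H(-293)) = ((10 + 3*(-399)) - 830/1333071)*(3894298 + 9459) = ((10 - 1197) - 830/1333071)*3903757 = (-1187 - 830/1333071)*3903757 = -1582356107/1333071*3903757 = -6177133729193999/1333071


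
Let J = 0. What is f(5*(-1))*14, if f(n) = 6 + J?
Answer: 84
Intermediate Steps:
f(n) = 6 (f(n) = 6 + 0 = 6)
f(5*(-1))*14 = 6*14 = 84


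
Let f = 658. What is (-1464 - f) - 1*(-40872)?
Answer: 38750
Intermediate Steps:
(-1464 - f) - 1*(-40872) = (-1464 - 1*658) - 1*(-40872) = (-1464 - 658) + 40872 = -2122 + 40872 = 38750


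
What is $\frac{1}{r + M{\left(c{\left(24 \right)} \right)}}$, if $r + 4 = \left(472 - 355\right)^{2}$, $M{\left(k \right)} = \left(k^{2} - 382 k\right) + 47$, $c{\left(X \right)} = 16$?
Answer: $\frac{1}{7876} \approx 0.00012697$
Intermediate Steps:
$M{\left(k \right)} = 47 + k^{2} - 382 k$
$r = 13685$ ($r = -4 + \left(472 - 355\right)^{2} = -4 + 117^{2} = -4 + 13689 = 13685$)
$\frac{1}{r + M{\left(c{\left(24 \right)} \right)}} = \frac{1}{13685 + \left(47 + 16^{2} - 6112\right)} = \frac{1}{13685 + \left(47 + 256 - 6112\right)} = \frac{1}{13685 - 5809} = \frac{1}{7876}$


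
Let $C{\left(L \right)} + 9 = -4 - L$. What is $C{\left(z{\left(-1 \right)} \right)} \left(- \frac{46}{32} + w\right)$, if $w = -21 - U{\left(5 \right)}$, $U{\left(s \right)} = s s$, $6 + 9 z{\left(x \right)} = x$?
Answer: $\frac{13915}{24} \approx 579.79$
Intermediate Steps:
$z{\left(x \right)} = - \frac{2}{3} + \frac{x}{9}$
$C{\left(L \right)} = -13 - L$ ($C{\left(L \right)} = -9 - \left(4 + L\right) = -13 - L$)
$U{\left(s \right)} = s^{2}$
$w = -46$ ($w = -21 - 5^{2} = -21 - 25 = -46$)
$C{\left(z{\left(-1 \right)} \right)} \left(- \frac{46}{32} + w\right) = \left(-13 - \left(- \frac{2}{3} + \frac{1}{9} \left(-1\right)\right)\right) \left(- \frac{46}{32} - 46\right) = \left(-13 - \left(- \frac{2}{3} - \frac{1}{9}\right)\right) \left(\left(-46\right) \frac{1}{32} - 46\right) = \left(-13 - - \frac{7}{9}\right) \left(- \frac{23}{16} - 46\right) = \left(-13 + \frac{7}{9}\right) \left(- \frac{759}{16}\right) = \left(- \frac{110}{9}\right) \left(- \frac{759}{16}\right) = \frac{13915}{24}$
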